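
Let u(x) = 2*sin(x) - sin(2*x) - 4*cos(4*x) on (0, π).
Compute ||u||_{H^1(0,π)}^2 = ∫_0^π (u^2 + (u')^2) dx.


||u||_{H^1(0,π)}^2 = 544/15 + 285*π/2

u'(x) = 16*sin(4*x) + 2*cos(x) - 2*cos(2*x).
Expand u² and (u')² and integrate term by term on (0, π), using: for integers n ≥ 1, ∫_0^π sin²(nx) dx = ∫_0^π cos²(nx) dx = π/2; for n ≠ n', ∫_0^π sin(nx)sin(n'x) dx = ∫_0^π cos(nx)cos(n'x) dx = 0; and by product-to-sum, ∫_0^π sin(nx)cos(n'x) dx = ½∫_0^π [sin((n+n')x) + sin((n−n')x)] dx, which is 0 when n+n' is even and 2n/(n²−n'²) when n+n' is odd (it need not vanish on (0, π)).
  u² squared terms: (-1)²·∫sin(2x)² dx = 1·π/2 = π/2;  (-4)²·∫cos(4x)² dx = 16·π/2 = 8*π;  (2)²·∫sin(x)² dx = 4·π/2 = 2*π.
  u² cross terms: 2·(-1)·(-4)·∫sin(2x)·cos(4x) dx = 8·(0) = 0;  2·(-1)·(2)·∫sin(2x)·sin(x) dx = -4·(0) = 0;  2·(-4)·(2)·∫cos(4x)·sin(x) dx = -16·(-2/15) = 32/15.
  So ∫_0^π u² dx = π/2 + 8*π + 2*π + 0 + 0 + 32/15 = 32/15 + 21*π/2.
  (u')² squared terms: (-2)²·∫cos(2x)² dx = 4·π/2 = 2*π;  (2)²·∫cos(x)² dx = 4·π/2 = 2*π;  (16)²·∫sin(4x)² dx = 256·π/2 = 128*π.
  (u')² cross terms: 2·(-2)·(2)·∫cos(2x)·cos(x) dx = -8·(0) = 0;  2·(-2)·(16)·∫cos(2x)·sin(4x) dx = -64·(0) = 0;  2·(2)·(16)·∫cos(x)·sin(4x) dx = 64·(8/15) = 512/15.
  So ∫_0^π (u')² dx = 2*π + 2*π + 128*π + 0 + 0 + 512/15 = 512/15 + 132*π.
||u||_{H^1}^2 = (32/15 + 21*π/2) + (512/15 + 132*π) = 544/15 + 285*π/2.


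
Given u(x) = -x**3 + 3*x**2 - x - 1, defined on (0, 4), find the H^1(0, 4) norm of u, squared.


||u||_{H^1}^2 = 10456/21

The H^1 norm (squared) on an interval (0, L) is
  ||u||_{H^1}^2 = ∫_0^L u(x)^2 dx + ∫_0^L u'(x)^2 dx.
Compute u'(x) = -3*x**2 + 6*x - 1.
Then u(x)^2 = x**6 - 6*x**5 + 11*x**4 - 4*x**3 - 5*x**2 + 2*x + 1 and u'(x)^2 = 9*x**4 - 36*x**3 + 42*x**2 - 12*x + 1.
Integrate each monomial from 0 to 4 using ∫_0^4 c·x^n dx = c·4^(n+1)/(n+1):
  ∫_0^4 u(x)^2 dx = ∫_0^4 (x^6 - 6*x^5 + 11*x^4 - 4*x^3 - 5*x^2 + 2*x + 1) dx. Term by term:
    ∫_0^4 x^6 dx = 16384/7;  ∫_0^4 -6*x^5 dx = -4096;  ∫_0^4 11*x^4 dx = 11264/5;
    ∫_0^4 -4*x^3 dx = -256;  ∫_0^4 -5*x^2 dx = -320/3;  ∫_0^4 2*x dx = 16;
    ∫_0^4 1 dx = 4.
  Sum: 16384/7 − 4096 + 11264/5 − 256 − 320/3 + 16 + 4 = 16244/105.
  ∫_0^4 u'(x)^2 dx = ∫_0^4 (9*x^4 - 36*x^3 + 42*x^2 - 12*x + 1) dx. Term by term:
    ∫_0^4 9*x^4 dx = 9216/5;  ∫_0^4 -36*x^3 dx = -2304;  ∫_0^4 42*x^2 dx = 896;
    ∫_0^4 -12*x dx = -96;  ∫_0^4 1 dx = 4.
  Sum: 9216/5 − 2304 + 896 − 96 + 4 = 1716/5.
Adding: ||u||_{H^1}^2 = 16244/105 + 1716/5 = 10456/21.


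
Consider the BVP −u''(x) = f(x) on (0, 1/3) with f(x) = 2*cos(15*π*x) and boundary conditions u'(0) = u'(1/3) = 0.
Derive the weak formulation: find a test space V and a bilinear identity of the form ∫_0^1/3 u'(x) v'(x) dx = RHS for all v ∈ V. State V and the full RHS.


V = H^1(0, 1/3) (no boundary constraint on v; u is determined up to an additive constant); weak form: ∫_0^1/3 u'v' dx = ∫_0^1/3 (2*cos(15*π*x)) v dx for all v ∈ V.

Multiply both sides by a test function v and integrate from 0 to 1/3:
  ∫_0^1/3 −u''(x) v(x) dx = ∫_0^1/3 f(x) v(x) dx.
Integrate the LHS by parts once:
  ∫_0^1/3 −u'' v dx = −[u'(x) v(x)]_0^1/3 + ∫_0^1/3 u'(x) v'(x) dx.
Thus ∫_0^1/3 u'(x) v'(x) dx = ∫_0^1/3 f(x) v(x) dx + [u'(x) v(x)]_0^1/3.
Choose V so that boundary terms are either known or forced to vanish.
u has homogeneous Neumann: u'(0) = u'(1/3) = 0. So [u' v]_0^1/3 = 0·v(1/3) − 0·v(0) = 0 for any v; take V = H^1(0, 1/3).
Weak formulation: find u (satisfying any essential BC) such that ∫_0^1/3 u'(x) v'(x) dx = ∫_0^1/3 f v dx for all v ∈ V (homogeneous Neumann, so boundary terms vanish).
Substituting f(x) = 2*cos(15*π*x), the right-hand side is ∫_0^1/3 (2*cos(15*π*x)) v dx.
Compatibility check (pure Neumann): taking v ≡ 1 ∈ V gives 0 = ∫_0^1/3 f dx + (0) − (0), i.e. ∫_0^1/3 f dx must equal u'(0) − u'(1/3) = 0. Indeed ∫_0^1/3 (2*cos(15*π*x)) dx = 0, so the data are compatible. The solution is then unique only up to an additive constant (fix it e.g. by requiring ∫_0^1/3 u dx = 0).


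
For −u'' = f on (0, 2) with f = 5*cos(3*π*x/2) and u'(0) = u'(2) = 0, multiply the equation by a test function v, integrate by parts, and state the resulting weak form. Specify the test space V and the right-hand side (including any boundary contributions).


V = H^1(0, 2) (no boundary constraint on v; u is determined up to an additive constant); weak form: ∫_0^2 u'v' dx = ∫_0^2 (5*cos(3*π*x/2)) v dx for all v ∈ V.

Multiply both sides by a test function v and integrate from 0 to 2:
  ∫_0^2 −u''(x) v(x) dx = ∫_0^2 f(x) v(x) dx.
Integrate the LHS by parts once:
  ∫_0^2 −u'' v dx = −[u'(x) v(x)]_0^2 + ∫_0^2 u'(x) v'(x) dx.
Thus ∫_0^2 u'(x) v'(x) dx = ∫_0^2 f(x) v(x) dx + [u'(x) v(x)]_0^2.
Choose V so that boundary terms are either known or forced to vanish.
u has homogeneous Neumann: u'(0) = u'(2) = 0. So [u' v]_0^2 = 0·v(2) − 0·v(0) = 0 for any v; take V = H^1(0, 2).
Weak formulation: find u (satisfying any essential BC) such that ∫_0^2 u'(x) v'(x) dx = ∫_0^2 f v dx for all v ∈ V (homogeneous Neumann, so boundary terms vanish).
Substituting f(x) = 5*cos(3*π*x/2), the right-hand side is ∫_0^2 (5*cos(3*π*x/2)) v dx.
Compatibility check (pure Neumann): taking v ≡ 1 ∈ V gives 0 = ∫_0^2 f dx + (0) − (0), i.e. ∫_0^2 f dx must equal u'(0) − u'(2) = 0. Indeed ∫_0^2 (5*cos(3*π*x/2)) dx = 0, so the data are compatible. The solution is then unique only up to an additive constant (fix it e.g. by requiring ∫_0^2 u dx = 0).


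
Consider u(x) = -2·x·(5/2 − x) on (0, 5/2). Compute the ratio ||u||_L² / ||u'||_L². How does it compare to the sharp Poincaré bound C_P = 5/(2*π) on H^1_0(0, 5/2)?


||u||_L² / ||u'||_L² = sqrt(10)/4 < C_P = 5/(2*π).

u(x) = -2·x·(5/2 − x), so u'(x) = 4*x - 5.
u(x) = -2·x·(5/2 − x) vanishes at x = 0 and x = 5/2, so u ∈ H^1_0(0, 5/2). Differentiate via the product rule and integrate the resulting polynomials term by term.
  ∫_0^5/2 u² dx = ∫_0^5/2 (4*x^4 - 20*x^3 + 25*x^2) dx. Term by term:
    ∫_0^5/2 4*x^4 dx = 625/8;  ∫_0^5/2 -20*x^3 dx = -3125/16;  ∫_0^5/2 25*x^2 dx = 3125/24.
  Sum: 625/8 − 3125/16 + 3125/24 = 625/48.
  ∫_0^5/2 (u')² dx = ∫_0^5/2 (16*x^2 - 40*x + 25) dx. Term by term:
    ∫_0^5/2 16*x^2 dx = 250/3;  ∫_0^5/2 -40*x dx = -125;  ∫_0^5/2 25 dx = 125/2.
  Sum: 250/3 − 125 + 125/2 = 125/6.
∫_0^5/2 u² dx = 625/48, so ||u||_L² = 25*sqrt(3)/12.
∫_0^5/2 (u')² dx = 125/6, so ||u'||_L² = 5*sqrt(30)/6.
Ratio ||u||_L² / ||u'||_L² = sqrt(10)/4.
Sharp Poincaré constant on H^1_0(0, 5/2) is C_P = L/π = 5/(2*π), achieved by sin(2*π/5·x).
A polynomial bump cannot attain the sharp Poincaré constant (only the first sine eigenfunction does), so the ratio is strictly less than C_P, consistent with ||u||_L² ≤ C_P ||u'||_L².


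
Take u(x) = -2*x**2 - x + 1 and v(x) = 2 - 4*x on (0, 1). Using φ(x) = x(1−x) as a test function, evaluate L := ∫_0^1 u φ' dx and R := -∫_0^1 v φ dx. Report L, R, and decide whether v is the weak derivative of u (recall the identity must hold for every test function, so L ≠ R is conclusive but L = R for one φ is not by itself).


LHS = 1/2, RHS = 0. No, v is not the weak derivative of u.

u(x) = -2*x**2 - x + 1, classical derivative u'(x) = -4*x - 1.
φ(x) = x(1−x), so φ'(x) = 1 - 2*x.
Note φ(0) = φ(1) = 0, so the boundary term u·φ vanishes.
LHS = ∫_0^1 u(x) φ'(x) dx = ∫_0^1 (4*x^3 - 3*x + 1) dx. Term by term:
  ∫_0^1 4*x^3 dx = 1;  ∫_0^1 -3*x dx = -3/2;  ∫_0^1 1 dx = 1.
Sum: 1 − 3/2 + 1 = 1/2.
So LHS = 1/2.
∫_0^1 v(x) φ(x) dx = ∫_0^1 (4*x^3 - 6*x^2 + 2*x) dx. Term by term:
  ∫_0^1 4*x^3 dx = 1;  ∫_0^1 -6*x^2 dx = -2;  ∫_0^1 2*x dx = 1.
Sum: 1 − 2 + 1 = 0.
So RHS = -∫_0^1 v(x) φ(x) dx = 0.
LHS − RHS = 1/2 ≠ 0, so the identity fails.
(For a valid weak derivative the identity must hold for EVERY test function, in particular this one. The failure shows v is NOT the weak derivative of u.)
Correct weak derivative would be u'(x) = -4*x - 1.


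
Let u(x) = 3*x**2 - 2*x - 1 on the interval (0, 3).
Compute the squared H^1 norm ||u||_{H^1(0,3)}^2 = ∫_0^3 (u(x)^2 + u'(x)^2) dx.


||u||_{H^1}^2 = 2127/5

The H^1 norm (squared) on an interval (0, L) is
  ||u||_{H^1}^2 = ∫_0^L u(x)^2 dx + ∫_0^L u'(x)^2 dx.
Compute u'(x) = 6*x - 2.
Then u(x)^2 = 9*x**4 - 12*x**3 - 2*x**2 + 4*x + 1 and u'(x)^2 = 36*x**2 - 24*x + 4.
Integrate each monomial from 0 to 3 using ∫_0^3 c·x^n dx = c·3^(n+1)/(n+1):
  ∫_0^3 u(x)^2 dx = ∫_0^3 (9*x^4 - 12*x^3 - 2*x^2 + 4*x + 1) dx. Term by term:
    ∫_0^3 9*x^4 dx = 2187/5;  ∫_0^3 -12*x^3 dx = -243;  ∫_0^3 -2*x^2 dx = -18;
    ∫_0^3 4*x dx = 18;  ∫_0^3 1 dx = 3.
  Sum: 2187/5 − 243 − 18 + 18 + 3 = 987/5.
  ∫_0^3 u'(x)^2 dx = ∫_0^3 (36*x^2 - 24*x + 4) dx. Term by term:
    ∫_0^3 36*x^2 dx = 324;  ∫_0^3 -24*x dx = -108;  ∫_0^3 4 dx = 12.
  Sum: 324 − 108 + 12 = 228.
Adding: ||u||_{H^1}^2 = 987/5 + 228 = 2127/5.


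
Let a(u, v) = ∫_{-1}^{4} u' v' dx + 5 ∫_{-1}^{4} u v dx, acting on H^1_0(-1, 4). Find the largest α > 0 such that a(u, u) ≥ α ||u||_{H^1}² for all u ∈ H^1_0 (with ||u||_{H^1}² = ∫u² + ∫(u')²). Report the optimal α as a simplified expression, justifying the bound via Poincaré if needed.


α = 1

Coercivity of a(·,·) on H^1_0(-1, 4) means a(u, u) ≥ α ||u||_{H^1}² for every u ∈ H^1_0.
The interval has length L = 5, and Poincaré/coercivity depend only on L. Here a(u, u) = ∫(u')² + (5)·∫u².
Here c = 5 ≥ 1, so a(u,u) = ∫(u')² + c∫u² ≥ ∫(u')² + ∫u² = ||u||_{H^1}², i.e. α = 1 works. No larger α is possible: a(u,u) ≥ α||u||_{H^1}² means (1−α)∫(u')² ≥ (α−c)∫u², and for the modes u_n = sin(nπ(x−x₀)/L) (x₀ the left endpoint) one has ∫u_n²/∫(u_n')² = (L/(nπ))² → 0, so a(u_n,u_n)/||u_n||_{H^1}² → 1. Hence the optimal constant is α = 1.
Therefore α = 1.


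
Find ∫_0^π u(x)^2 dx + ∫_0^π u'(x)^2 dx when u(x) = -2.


||u||_{H^1(0,π)}^2 = 4*π

u'(x) = 0.
Expand u² and (u')² and integrate term by term on (0, π), using: for integers n ≥ 1, ∫_0^π sin²(nx) dx = ∫_0^π cos²(nx) dx = π/2; for n ≠ n', ∫_0^π sin(nx)sin(n'x) dx = ∫_0^π cos(nx)cos(n'x) dx = 0; and by product-to-sum, ∫_0^π sin(nx)cos(n'x) dx = ½∫_0^π [sin((n+n')x) + sin((n−n')x)] dx, which is 0 when n+n' is even and 2n/(n²−n'²) when n+n' is odd (it need not vanish on (0, π)). For the constant mode: ∫_0^π 1 dx = π, ∫_0^π cos(nx) dx = 0, ∫_0^π sin(nx) dx = (1−(−1)^n)/n.
  u² squared terms: (-2)²·∫1 dx = 4·π = 4*π.
  So ∫_0^π u² dx = 4*π.
  u' ≡ 0, so ∫_0^π (u')² dx = 0.
||u||_{H^1}^2 = (4*π) + (0) = 4*π.


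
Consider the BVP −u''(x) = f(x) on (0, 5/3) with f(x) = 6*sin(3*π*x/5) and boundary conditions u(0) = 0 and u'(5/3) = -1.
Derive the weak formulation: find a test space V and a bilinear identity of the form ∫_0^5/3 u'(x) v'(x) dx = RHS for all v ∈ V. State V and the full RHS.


V = {v ∈ H^1(0, 5/3) : v(0) = 0} (test functions vanish at x = 0 where u is specified); weak form: ∫_0^5/3 u'v' dx = ∫_0^5/3 (6*sin(3*π*x/5)) v dx − v(5/3) for all v ∈ V.

Multiply both sides by a test function v and integrate from 0 to 5/3:
  ∫_0^5/3 −u''(x) v(x) dx = ∫_0^5/3 f(x) v(x) dx.
Integrate the LHS by parts once:
  ∫_0^5/3 −u'' v dx = −[u'(x) v(x)]_0^5/3 + ∫_0^5/3 u'(x) v'(x) dx.
Thus ∫_0^5/3 u'(x) v'(x) dx = ∫_0^5/3 f(x) v(x) dx + [u'(x) v(x)]_0^5/3.
Choose V so that boundary terms are either known or forced to vanish.
Mixed BC: u(0) = 0 (Dirichlet) and u'(5/3) = -1 (Neumann). Define V = {v ∈ H^1(0, 5/3) : v(0) = 0}. Then [u' v]_0^5/3 = u'(5/3)·v(5/3) − u'(0)·0 = − v(5/3).
Weak formulation: find u (satisfying any essential BC) such that ∫_0^5/3 u'(x) v'(x) dx = ∫_0^5/3 f v dx − v(5/3) for all v ∈ V (Dirichlet at 0 absorbed into V; Neumann datum at x = 5/3 contributes the boundary term).
Substituting f(x) = 6*sin(3*π*x/5), the right-hand side is ∫_0^5/3 (6*sin(3*π*x/5)) v dx − v(5/3).


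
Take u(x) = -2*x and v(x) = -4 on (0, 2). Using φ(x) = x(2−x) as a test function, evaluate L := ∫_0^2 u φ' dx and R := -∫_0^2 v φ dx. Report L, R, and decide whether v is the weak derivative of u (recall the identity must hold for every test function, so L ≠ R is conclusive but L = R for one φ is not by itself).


LHS = 8/3, RHS = 16/3. No, v is not the weak derivative of u.

u(x) = -2*x, classical derivative u'(x) = -2.
φ(x) = x(2−x), so φ'(x) = 2 - 2*x.
Note φ(0) = φ(2) = 0, so the boundary term u·φ vanishes.
LHS = ∫_0^2 u(x) φ'(x) dx = ∫_0^2 (4*x^2 - 4*x) dx. Term by term:
  ∫_0^2 4*x^2 dx = 32/3;  ∫_0^2 -4*x dx = -8.
Sum: 32/3 − 8 = 8/3.
So LHS = 8/3.
∫_0^2 v(x) φ(x) dx = ∫_0^2 (4*x^2 - 8*x) dx. Term by term:
  ∫_0^2 4*x^2 dx = 32/3;  ∫_0^2 -8*x dx = -16.
Sum: 32/3 − 16 = -16/3.
So RHS = -∫_0^2 v(x) φ(x) dx = 16/3.
LHS − RHS = -8/3 ≠ 0, so the identity fails.
(For a valid weak derivative the identity must hold for EVERY test function, in particular this one. The failure shows v is NOT the weak derivative of u.)
Correct weak derivative would be u'(x) = -2.


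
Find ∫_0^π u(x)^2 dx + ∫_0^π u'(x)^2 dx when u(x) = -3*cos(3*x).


||u||_{H^1(0,π)}^2 = 45*π

u'(x) = 9*sin(3*x).
Expand u² and (u')² and integrate term by term on (0, π), using: for integers n ≥ 1, ∫_0^π sin²(nx) dx = ∫_0^π cos²(nx) dx = π/2; for n ≠ n', ∫_0^π sin(nx)sin(n'x) dx = ∫_0^π cos(nx)cos(n'x) dx = 0; and by product-to-sum, ∫_0^π sin(nx)cos(n'x) dx = ½∫_0^π [sin((n+n')x) + sin((n−n')x)] dx, which is 0 when n+n' is even and 2n/(n²−n'²) when n+n' is odd (it need not vanish on (0, π)).
  u² squared terms: (-3)²·∫cos(3x)² dx = 9·π/2 = 9*π/2.
  So ∫_0^π u² dx = 9*π/2.
  (u')² squared terms: (9)²·∫sin(3x)² dx = 81·π/2 = 81*π/2.
  So ∫_0^π (u')² dx = 81*π/2.
||u||_{H^1}^2 = (9*π/2) + (81*π/2) = 45*π.


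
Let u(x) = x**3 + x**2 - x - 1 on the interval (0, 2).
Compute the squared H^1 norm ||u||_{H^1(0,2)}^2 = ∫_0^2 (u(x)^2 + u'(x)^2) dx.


||u||_{H^1}^2 = 12056/105

The H^1 norm (squared) on an interval (0, L) is
  ||u||_{H^1}^2 = ∫_0^L u(x)^2 dx + ∫_0^L u'(x)^2 dx.
Compute u'(x) = 3*x**2 + 2*x - 1.
Then u(x)^2 = x**6 + 2*x**5 - x**4 - 4*x**3 - x**2 + 2*x + 1 and u'(x)^2 = 9*x**4 + 12*x**3 - 2*x**2 - 4*x + 1.
Integrate each monomial from 0 to 2 using ∫_0^2 c·x^n dx = c·2^(n+1)/(n+1):
  ∫_0^2 u(x)^2 dx = ∫_0^2 (x^6 + 2*x^5 - x^4 - 4*x^3 - x^2 + 2*x + 1) dx. Term by term:
    ∫_0^2 x^6 dx = 128/7;  ∫_0^2 2*x^5 dx = 64/3;  ∫_0^2 -x^4 dx = -32/5;
    ∫_0^2 -4*x^3 dx = -16;  ∫_0^2 -x^2 dx = -8/3;  ∫_0^2 2*x dx = 4;
    ∫_0^2 1 dx = 2.
  Sum: 128/7 + 64/3 − 32/5 − 16 − 8/3 + 4 + 2 = 2158/105.
  ∫_0^2 u'(x)^2 dx = ∫_0^2 (9*x^4 + 12*x^3 - 2*x^2 - 4*x + 1) dx. Term by term:
    ∫_0^2 9*x^4 dx = 288/5;  ∫_0^2 12*x^3 dx = 48;  ∫_0^2 -2*x^2 dx = -16/3;
    ∫_0^2 -4*x dx = -8;  ∫_0^2 1 dx = 2.
  Sum: 288/5 + 48 − 16/3 − 8 + 2 = 1414/15.
Adding: ||u||_{H^1}^2 = 2158/105 + 1414/15 = 12056/105.


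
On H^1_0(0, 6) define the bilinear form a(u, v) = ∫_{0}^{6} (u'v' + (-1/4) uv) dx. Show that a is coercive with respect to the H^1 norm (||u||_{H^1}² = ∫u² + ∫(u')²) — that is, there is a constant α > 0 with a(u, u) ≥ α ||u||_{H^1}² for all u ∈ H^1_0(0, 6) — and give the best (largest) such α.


α = (-9 + π^2)/(π^2 + 36)

Coercivity of a(·,·) on H^1_0(0, 6) means a(u, u) ≥ α ||u||_{H^1}² for every u ∈ H^1_0.
The interval has length L = 6, and Poincaré/coercivity depend only on L. Here a(u, u) = ∫(u')² + (-1/4)·∫u².
Here c = -1/4 < 0 with |c| < (π/L)² = π^2/36, so coercivity still holds. The condition a(u,u) ≥ α||u||_{H^1}² reads (1−α)∫(u')² ≥ (α−c)∫u². Any admissible α is ≤ 1 (rapidly oscillating u have ∫u²/∫(u')² → 0), and α = 1 would force 0 ≥ (1−c)∫u², impossible since c < 1; so 1−α > 0. By the sharp Poincaré inequality on H^1_0 of an interval of length L, ∫(u')² ≥ (π/L)²∫u² with equality for the first sine mode sin(π(x−x₀)/L) (x₀ the left endpoint), so the inequality holds for all u iff (1−α)(π/L)² ≥ α − c, i.e. α ≤ ((π/L)² + c)/((π/L)² + 1) = (1 + c(L/π)²)/(1 + (L/π)²). (Direct route, valid since c ≤ 0: Poincaré gives c∫u² ≥ c(L/π)²∫(u')², so a(u,u) ≥ (1 + c(L/π)²)∫(u')², while ||u||_{H^1}² ≤ (1 + (L/π)²)∫(u')²; dividing yields the same α.) With (π/L)² = π^2/36 and c = -1/4, the largest admissible constant is α = ((π/L)² + c)/((π/L)² + 1).
Simplifying, α = (-9 + π^2)/(π^2 + 36).


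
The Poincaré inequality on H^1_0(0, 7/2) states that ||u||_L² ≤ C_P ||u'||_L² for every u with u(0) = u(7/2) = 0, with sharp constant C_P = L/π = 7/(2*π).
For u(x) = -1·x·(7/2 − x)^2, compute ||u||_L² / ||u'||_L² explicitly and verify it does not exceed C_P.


||u||_L² / ||u'||_L² = sqrt(14)/4 < C_P = 7/(2*π).

u(x) = -1·x·(7/2 − x)^2, so u'(x) = (7 - 6*x)*(2*x - 7)/4.
u(x) = -1·x·(7/2 − x)^2 vanishes at x = 0 and x = 7/2, so u ∈ H^1_0(0, 7/2). Differentiate via the product rule and integrate the resulting polynomials term by term.
  ∫_0^7/2 u² dx = ∫_0^7/2 (x^6 - 14*x^5 + 147*x^4/2 - 343*x^3/2 + 2401*x^2/16) dx. Term by term:
    ∫_0^7/2 x^6 dx = 117649/128;  ∫_0^7/2 -14*x^5 dx = -823543/192;  ∫_0^7/2 147*x^4/2 dx = 2470629/320;
    ∫_0^7/2 -343*x^3/2 dx = -823543/128;  ∫_0^7/2 2401*x^2/16 dx = 823543/384.
  Sum: 117649/128 − 823543/192 + 2470629/320 − 823543/128 + 823543/384 = 117649/1920.
  ∫_0^7/2 (u')² dx = ∫_0^7/2 (9*x^4 - 84*x^3 + 539*x^2/2 - 343*x + 2401/16) dx. Term by term:
    ∫_0^7/2 9*x^4 dx = 151263/160;  ∫_0^7/2 -84*x^3 dx = -50421/16;  ∫_0^7/2 539*x^2/2 dx = 184877/48;
    ∫_0^7/2 -343*x dx = -16807/8;  ∫_0^7/2 2401/16 dx = 16807/32.
  Sum: 151263/160 − 50421/16 + 184877/48 − 16807/8 + 16807/32 = 16807/240.
∫_0^7/2 u² dx = 117649/1920, so ||u||_L² = 343*sqrt(30)/240.
∫_0^7/2 (u')² dx = 16807/240, so ||u'||_L² = 49*sqrt(105)/60.
Ratio ||u||_L² / ||u'||_L² = sqrt(14)/4.
Sharp Poincaré constant on H^1_0(0, 7/2) is C_P = L/π = 7/(2*π), achieved by sin(2*π/7·x).
A polynomial bump cannot attain the sharp Poincaré constant (only the first sine eigenfunction does), so the ratio is strictly less than C_P, consistent with ||u||_L² ≤ C_P ||u'||_L².


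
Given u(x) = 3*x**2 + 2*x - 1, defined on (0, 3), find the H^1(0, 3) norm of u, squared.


||u||_{H^1}^2 = 5457/5

The H^1 norm (squared) on an interval (0, L) is
  ||u||_{H^1}^2 = ∫_0^L u(x)^2 dx + ∫_0^L u'(x)^2 dx.
Compute u'(x) = 6*x + 2.
Then u(x)^2 = 9*x**4 + 12*x**3 - 2*x**2 - 4*x + 1 and u'(x)^2 = 36*x**2 + 24*x + 4.
Integrate each monomial from 0 to 3 using ∫_0^3 c·x^n dx = c·3^(n+1)/(n+1):
  ∫_0^3 u(x)^2 dx = ∫_0^3 (9*x^4 + 12*x^3 - 2*x^2 - 4*x + 1) dx. Term by term:
    ∫_0^3 9*x^4 dx = 2187/5;  ∫_0^3 12*x^3 dx = 243;  ∫_0^3 -2*x^2 dx = -18;
    ∫_0^3 -4*x dx = -18;  ∫_0^3 1 dx = 3.
  Sum: 2187/5 + 243 − 18 − 18 + 3 = 3237/5.
  ∫_0^3 u'(x)^2 dx = ∫_0^3 (36*x^2 + 24*x + 4) dx. Term by term:
    ∫_0^3 36*x^2 dx = 324;  ∫_0^3 24*x dx = 108;  ∫_0^3 4 dx = 12.
  Sum: 324 + 108 + 12 = 444.
Adding: ||u||_{H^1}^2 = 3237/5 + 444 = 5457/5.


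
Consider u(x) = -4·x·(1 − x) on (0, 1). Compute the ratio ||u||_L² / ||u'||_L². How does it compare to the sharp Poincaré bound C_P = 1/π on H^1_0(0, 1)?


||u||_L² / ||u'||_L² = sqrt(10)/10 < C_P = 1/π.

u(x) = -4·x·(1 − x), so u'(x) = 8*x - 4.
u(x) = -4·x·(1 − x) vanishes at x = 0 and x = 1, so u ∈ H^1_0(0, 1). Differentiate via the product rule and integrate the resulting polynomials term by term.
  ∫_0^1 u² dx = ∫_0^1 (16*x^4 - 32*x^3 + 16*x^2) dx. Term by term:
    ∫_0^1 16*x^4 dx = 16/5;  ∫_0^1 -32*x^3 dx = -8;  ∫_0^1 16*x^2 dx = 16/3.
  Sum: 16/5 − 8 + 16/3 = 8/15.
  ∫_0^1 (u')² dx = ∫_0^1 (64*x^2 - 64*x + 16) dx. Term by term:
    ∫_0^1 64*x^2 dx = 64/3;  ∫_0^1 -64*x dx = -32;  ∫_0^1 16 dx = 16.
  Sum: 64/3 − 32 + 16 = 16/3.
∫_0^1 u² dx = 8/15, so ||u||_L² = 2*sqrt(30)/15.
∫_0^1 (u')² dx = 16/3, so ||u'||_L² = 4*sqrt(3)/3.
Ratio ||u||_L² / ||u'||_L² = sqrt(10)/10.
Sharp Poincaré constant on H^1_0(0, 1) is C_P = L/π = 1/π, achieved by sin(π·x).
A polynomial bump cannot attain the sharp Poincaré constant (only the first sine eigenfunction does), so the ratio is strictly less than C_P, consistent with ||u||_L² ≤ C_P ||u'||_L².


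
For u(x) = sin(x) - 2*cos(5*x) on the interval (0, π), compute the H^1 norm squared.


||u||_{H^1(0,π)}^2 = 53*π

u'(x) = 10*sin(5*x) + cos(x).
Expand u² and (u')² and integrate term by term on (0, π), using: for integers n ≥ 1, ∫_0^π sin²(nx) dx = ∫_0^π cos²(nx) dx = π/2; for n ≠ n', ∫_0^π sin(nx)sin(n'x) dx = ∫_0^π cos(nx)cos(n'x) dx = 0; and by product-to-sum, ∫_0^π sin(nx)cos(n'x) dx = ½∫_0^π [sin((n+n')x) + sin((n−n')x)] dx, which is 0 when n+n' is even and 2n/(n²−n'²) when n+n' is odd (it need not vanish on (0, π)).
  u² squared terms: (-2)²·∫cos(5x)² dx = 4·π/2 = 2*π;  (1)²·∫sin(x)² dx = 1·π/2 = π/2.
  u² cross terms: 2·(-2)·(1)·∫cos(5x)·sin(x) dx = -4·(0) = 0.
  So ∫_0^π u² dx = 2*π + π/2 + 0 = 5*π/2.
  (u')² squared terms: (10)²·∫sin(5x)² dx = 100·π/2 = 50*π;  (1)²·∫cos(x)² dx = 1·π/2 = π/2.
  (u')² cross terms: 2·(10)·(1)·∫sin(5x)·cos(x) dx = 20·(0) = 0.
  So ∫_0^π (u')² dx = 50*π + π/2 + 0 = 101*π/2.
||u||_{H^1}^2 = (5*π/2) + (101*π/2) = 53*π.


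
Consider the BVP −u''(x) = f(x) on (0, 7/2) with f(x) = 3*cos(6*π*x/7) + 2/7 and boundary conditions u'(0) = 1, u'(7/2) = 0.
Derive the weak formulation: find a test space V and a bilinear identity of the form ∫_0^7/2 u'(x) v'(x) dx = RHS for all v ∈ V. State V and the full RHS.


V = H^1(0, 7/2) (v unrestricted at boundary; u is determined up to an additive constant); weak form: ∫_0^7/2 u'v' dx = ∫_0^7/2 (3*cos(6*π*x/7) + 2/7) v dx − v(0) for all v ∈ V.

Multiply both sides by a test function v and integrate from 0 to 7/2:
  ∫_0^7/2 −u''(x) v(x) dx = ∫_0^7/2 f(x) v(x) dx.
Integrate the LHS by parts once:
  ∫_0^7/2 −u'' v dx = −[u'(x) v(x)]_0^7/2 + ∫_0^7/2 u'(x) v'(x) dx.
Thus ∫_0^7/2 u'(x) v'(x) dx = ∫_0^7/2 f(x) v(x) dx + [u'(x) v(x)]_0^7/2.
Choose V so that boundary terms are either known or forced to vanish.
u has inhomogeneous Neumann u'(0) = 1, u'(7/2) = 0. [u' v]_0^7/2 = (0)·v(7/2) − (1)·v(0) = − v(0). Take V = H^1(0, 7/2); boundary term becomes part of RHS.
Weak formulation: find u (satisfying any essential BC) such that ∫_0^7/2 u'(x) v'(x) dx = ∫_0^7/2 f v dx − v(0) for all v ∈ V (Neumann data are natural BCs: they enter the RHS as boundary terms).
Substituting f(x) = 3*cos(6*π*x/7) + 2/7, the right-hand side is ∫_0^7/2 (3*cos(6*π*x/7) + 2/7) v dx − v(0).
Compatibility check (pure Neumann): taking v ≡ 1 ∈ V gives 0 = ∫_0^7/2 f dx + (0) − (1), i.e. ∫_0^7/2 f dx must equal u'(0) − u'(7/2) = 1. Indeed ∫_0^7/2 (3*cos(6*π*x/7) + 2/7) dx = 1, so the data are compatible. The solution is then unique only up to an additive constant (fix it e.g. by requiring ∫_0^7/2 u dx = 0).


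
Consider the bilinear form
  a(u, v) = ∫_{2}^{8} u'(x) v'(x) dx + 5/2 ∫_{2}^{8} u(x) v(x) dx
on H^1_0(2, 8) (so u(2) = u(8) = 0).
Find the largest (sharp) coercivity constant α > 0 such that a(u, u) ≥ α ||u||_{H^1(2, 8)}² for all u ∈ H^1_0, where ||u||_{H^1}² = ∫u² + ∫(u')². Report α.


α = 1

Coercivity of a(·,·) on H^1_0(2, 8) means a(u, u) ≥ α ||u||_{H^1}² for every u ∈ H^1_0.
The interval has length L = 6, and Poincaré/coercivity depend only on L. Here a(u, u) = ∫(u')² + (5/2)·∫u².
Here c = 5/2 ≥ 1, so a(u,u) = ∫(u')² + c∫u² ≥ ∫(u')² + ∫u² = ||u||_{H^1}², i.e. α = 1 works. No larger α is possible: a(u,u) ≥ α||u||_{H^1}² means (1−α)∫(u')² ≥ (α−c)∫u², and for the modes u_n = sin(nπ(x−x₀)/L) (x₀ the left endpoint) one has ∫u_n²/∫(u_n')² = (L/(nπ))² → 0, so a(u_n,u_n)/||u_n||_{H^1}² → 1. Hence the optimal constant is α = 1.
Therefore α = 1.


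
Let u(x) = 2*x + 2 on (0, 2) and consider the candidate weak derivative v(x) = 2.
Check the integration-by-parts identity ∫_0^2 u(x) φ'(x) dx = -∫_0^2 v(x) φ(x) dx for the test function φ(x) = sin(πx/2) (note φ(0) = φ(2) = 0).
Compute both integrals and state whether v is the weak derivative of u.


LHS = -8/π, RHS = -8/π. Yes, v = u' weakly.

u(x) = 2*x + 2, classical derivative u'(x) = 2.
φ(x) = sin(πx/2), so φ'(x) = π*cos(π*x/2)/2.
Note φ(0) = φ(2) = 0, so the boundary term u·φ vanishes.
LHS = ∫_0^2 u(x) φ'(x) dx = ∫_0^2 (π*x*cos(π*x/2) + π*cos(π*x/2)) dx. Term by term:
  ∫_0^2 π*cos(π*x/2) dx = 0;  ∫_0^2 π*x*cos(π*x/2) dx = -8/π.
Sum: 0 − 8/π = -8/π.
So LHS = -8/π.
∫_0^2 v(x) φ(x) dx = ∫_0^2 (2*sin(π*x/2)) dx. Term by term:
  ∫_0^2 2*sin(π*x/2) dx = 8/π.
So RHS = -∫_0^2 v(x) φ(x) dx = -8/π.
LHS = RHS, so the identity holds for this test φ.
Moreover u is smooth here and v(x) = u'(x) = 2 pointwise, so the identity holds for every test function. Hence v is the weak derivative of u.


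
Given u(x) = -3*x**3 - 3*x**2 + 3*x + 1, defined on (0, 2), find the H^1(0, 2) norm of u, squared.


||u||_{H^1}^2 = 37568/35

The H^1 norm (squared) on an interval (0, L) is
  ||u||_{H^1}^2 = ∫_0^L u(x)^2 dx + ∫_0^L u'(x)^2 dx.
Compute u'(x) = -9*x**2 - 6*x + 3.
Then u(x)^2 = 9*x**6 + 18*x**5 - 9*x**4 - 24*x**3 + 3*x**2 + 6*x + 1 and u'(x)^2 = 81*x**4 + 108*x**3 - 18*x**2 - 36*x + 9.
Integrate each monomial from 0 to 2 using ∫_0^2 c·x^n dx = c·2^(n+1)/(n+1):
  ∫_0^2 u(x)^2 dx = ∫_0^2 (9*x^6 + 18*x^5 - 9*x^4 - 24*x^3 + 3*x^2 + 6*x + 1) dx. Term by term:
    ∫_0^2 9*x^6 dx = 1152/7;  ∫_0^2 18*x^5 dx = 192;  ∫_0^2 -9*x^4 dx = -288/5;
    ∫_0^2 -24*x^3 dx = -96;  ∫_0^2 3*x^2 dx = 8;  ∫_0^2 6*x dx = 12;
    ∫_0^2 1 dx = 2.
  Sum: 1152/7 + 192 − 288/5 − 96 + 8 + 12 + 2 = 7874/35.
  ∫_0^2 u'(x)^2 dx = ∫_0^2 (81*x^4 + 108*x^3 - 18*x^2 - 36*x + 9) dx. Term by term:
    ∫_0^2 81*x^4 dx = 2592/5;  ∫_0^2 108*x^3 dx = 432;  ∫_0^2 -18*x^2 dx = -48;
    ∫_0^2 -36*x dx = -72;  ∫_0^2 9 dx = 18.
  Sum: 2592/5 + 432 − 48 − 72 + 18 = 4242/5.
Adding: ||u||_{H^1}^2 = 7874/35 + 4242/5 = 37568/35.


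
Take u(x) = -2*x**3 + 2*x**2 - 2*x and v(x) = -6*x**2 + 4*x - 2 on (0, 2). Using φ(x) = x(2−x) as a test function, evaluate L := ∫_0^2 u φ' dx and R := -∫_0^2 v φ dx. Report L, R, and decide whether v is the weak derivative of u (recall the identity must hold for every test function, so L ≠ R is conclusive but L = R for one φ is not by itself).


LHS = 104/15, RHS = 104/15. Yes, v = u' weakly.

u(x) = -2*x**3 + 2*x**2 - 2*x, classical derivative u'(x) = -6*x**2 + 4*x - 2.
φ(x) = x(2−x), so φ'(x) = 2 - 2*x.
Note φ(0) = φ(2) = 0, so the boundary term u·φ vanishes.
LHS = ∫_0^2 u(x) φ'(x) dx = ∫_0^2 (4*x^4 - 8*x^3 + 8*x^2 - 4*x) dx. Term by term:
  ∫_0^2 4*x^4 dx = 128/5;  ∫_0^2 -8*x^3 dx = -32;  ∫_0^2 8*x^2 dx = 64/3;
  ∫_0^2 -4*x dx = -8.
Sum: 128/5 − 32 + 64/3 − 8 = 104/15.
So LHS = 104/15.
∫_0^2 v(x) φ(x) dx = ∫_0^2 (6*x^4 - 16*x^3 + 10*x^2 - 4*x) dx. Term by term:
  ∫_0^2 6*x^4 dx = 192/5;  ∫_0^2 -16*x^3 dx = -64;  ∫_0^2 10*x^2 dx = 80/3;
  ∫_0^2 -4*x dx = -8.
Sum: 192/5 − 64 + 80/3 − 8 = -104/15.
So RHS = -∫_0^2 v(x) φ(x) dx = 104/15.
LHS = RHS, so the identity holds for this test φ.
Moreover u is smooth here and v(x) = u'(x) = -6*x**2 + 4*x - 2 pointwise, so the identity holds for every test function. Hence v is the weak derivative of u.


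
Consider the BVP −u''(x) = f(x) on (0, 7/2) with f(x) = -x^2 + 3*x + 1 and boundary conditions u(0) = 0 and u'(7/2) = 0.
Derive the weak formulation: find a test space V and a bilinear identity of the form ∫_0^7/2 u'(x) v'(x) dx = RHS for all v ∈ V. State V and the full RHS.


V = {v ∈ H^1(0, 7/2) : v(0) = 0} (test functions vanish at x = 0 where u is specified); weak form: ∫_0^7/2 u'v' dx = ∫_0^7/2 (-x^2 + 3*x + 1) v dx for all v ∈ V.

Multiply both sides by a test function v and integrate from 0 to 7/2:
  ∫_0^7/2 −u''(x) v(x) dx = ∫_0^7/2 f(x) v(x) dx.
Integrate the LHS by parts once:
  ∫_0^7/2 −u'' v dx = −[u'(x) v(x)]_0^7/2 + ∫_0^7/2 u'(x) v'(x) dx.
Thus ∫_0^7/2 u'(x) v'(x) dx = ∫_0^7/2 f(x) v(x) dx + [u'(x) v(x)]_0^7/2.
Choose V so that boundary terms are either known or forced to vanish.
Mixed BC: u(0) = 0 (Dirichlet) and u'(7/2) = 0 (Neumann). Define V = {v ∈ H^1(0, 7/2) : v(0) = 0}. Then [u' v]_0^7/2 = u'(7/2)·v(7/2) − u'(0)·0 = 0.
Weak formulation: find u (satisfying any essential BC) such that ∫_0^7/2 u'(x) v'(x) dx = ∫_0^7/2 f v dx for all v ∈ V (Dirichlet at 0 absorbed into V; the Neumann datum at x = 7/2 is zero, so no boundary term remains).
Substituting f(x) = -x^2 + 3*x + 1, the right-hand side is ∫_0^7/2 (-x^2 + 3*x + 1) v dx.


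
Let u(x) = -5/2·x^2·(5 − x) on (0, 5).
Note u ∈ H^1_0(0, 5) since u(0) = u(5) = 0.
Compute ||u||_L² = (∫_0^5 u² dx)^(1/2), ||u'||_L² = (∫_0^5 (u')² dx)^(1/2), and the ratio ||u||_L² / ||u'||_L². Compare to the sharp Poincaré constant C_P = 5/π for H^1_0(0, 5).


||u||_L² / ||u'||_L² = 5*sqrt(14)/14 < C_P = 5/π.

u(x) = -5/2·x^2·(5 − x), so u'(x) = 5*x*(3*x - 10)/2.
u(x) = -5/2·x^2·(5 − x) vanishes at x = 0 and x = 5, so u ∈ H^1_0(0, 5). Differentiate via the product rule and integrate the resulting polynomials term by term.
  ∫_0^5 u² dx = ∫_0^5 (25*x^6/4 - 125*x^5/2 + 625*x^4/4) dx. Term by term:
    ∫_0^5 25*x^6/4 dx = 1953125/28;  ∫_0^5 -125*x^5/2 dx = -1953125/12;  ∫_0^5 625*x^4/4 dx = 390625/4.
  Sum: 1953125/28 − 1953125/12 + 390625/4 = 390625/84.
  ∫_0^5 (u')² dx = ∫_0^5 (225*x^4/4 - 375*x^3 + 625*x^2) dx. Term by term:
    ∫_0^5 225*x^4/4 dx = 140625/4;  ∫_0^5 -375*x^3 dx = -234375/4;  ∫_0^5 625*x^2 dx = 78125/3.
  Sum: 140625/4 − 234375/4 + 78125/3 = 15625/6.
∫_0^5 u² dx = 390625/84, so ||u||_L² = 625*sqrt(21)/42.
∫_0^5 (u')² dx = 15625/6, so ||u'||_L² = 125*sqrt(6)/6.
Ratio ||u||_L² / ||u'||_L² = 5*sqrt(14)/14.
Sharp Poincaré constant on H^1_0(0, 5) is C_P = L/π = 5/π, achieved by sin(π/5·x).
A polynomial bump cannot attain the sharp Poincaré constant (only the first sine eigenfunction does), so the ratio is strictly less than C_P, consistent with ||u||_L² ≤ C_P ||u'||_L².


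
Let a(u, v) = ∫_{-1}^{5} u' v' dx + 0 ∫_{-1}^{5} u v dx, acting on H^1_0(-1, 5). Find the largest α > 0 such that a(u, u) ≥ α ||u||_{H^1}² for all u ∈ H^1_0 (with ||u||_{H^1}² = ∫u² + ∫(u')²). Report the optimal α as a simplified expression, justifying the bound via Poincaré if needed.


α = π^2/(π^2 + 36)

Coercivity of a(·,·) on H^1_0(-1, 5) means a(u, u) ≥ α ||u||_{H^1}² for every u ∈ H^1_0.
The interval has length L = 6, and Poincaré/coercivity depend only on L. Here a(u, u) = ∫(u')² + (0)·∫u².
Here c = 0, so a(u,u) = ∫(u')² alone. The condition a(u,u) ≥ α||u||_{H^1}² reads (1−α)∫(u')² ≥ (α−c)∫u². Any admissible α is ≤ 1 (rapidly oscillating u have ∫u²/∫(u')² → 0), and α = 1 would force 0 ≥ (1−c)∫u², impossible since c < 1; so 1−α > 0. By the sharp Poincaré inequality on H^1_0 of an interval of length L, ∫(u')² ≥ (π/L)²∫u² with equality for the first sine mode sin(π(x−x₀)/L) (x₀ the left endpoint), so the inequality holds for all u iff (1−α)(π/L)² ≥ α − c, i.e. α ≤ ((π/L)² + c)/((π/L)² + 1) = (1 + c(L/π)²)/(1 + (L/π)²). (Direct route, valid since c ≤ 0: Poincaré gives c∫u² ≥ c(L/π)²∫(u')², so a(u,u) ≥ (1 + c(L/π)²)∫(u')², while ||u||_{H^1}² ≤ (1 + (L/π)²)∫(u')²; dividing yields the same α.) With (π/L)² = π^2/36 and c = 0, the largest admissible constant is α = ((π/L)² + c)/((π/L)² + 1).
Simplifying, α = π^2/(π^2 + 36).


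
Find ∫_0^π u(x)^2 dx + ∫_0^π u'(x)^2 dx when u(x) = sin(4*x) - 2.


||u||_{H^1(0,π)}^2 = 25*π/2

u'(x) = 4*cos(4*x).
Expand u² and (u')² and integrate term by term on (0, π), using: for integers n ≥ 1, ∫_0^π sin²(nx) dx = ∫_0^π cos²(nx) dx = π/2; for n ≠ n', ∫_0^π sin(nx)sin(n'x) dx = ∫_0^π cos(nx)cos(n'x) dx = 0; and by product-to-sum, ∫_0^π sin(nx)cos(n'x) dx = ½∫_0^π [sin((n+n')x) + sin((n−n')x)] dx, which is 0 when n+n' is even and 2n/(n²−n'²) when n+n' is odd (it need not vanish on (0, π)). For the constant mode: ∫_0^π 1 dx = π, ∫_0^π cos(nx) dx = 0, ∫_0^π sin(nx) dx = (1−(−1)^n)/n.
  u² squared terms: (-2)²·∫1 dx = 4·π = 4*π;  (1)²·∫sin(4x)² dx = 1·π/2 = π/2.
  u² cross terms: 2·(-2)·(1)·∫1·sin(4x) dx = -4·(0) = 0.
  So ∫_0^π u² dx = 4*π + π/2 + 0 = 9*π/2.
  (u')² squared terms: (4)²·∫cos(4x)² dx = 16·π/2 = 8*π.
  So ∫_0^π (u')² dx = 8*π.
||u||_{H^1}^2 = (9*π/2) + (8*π) = 25*π/2.


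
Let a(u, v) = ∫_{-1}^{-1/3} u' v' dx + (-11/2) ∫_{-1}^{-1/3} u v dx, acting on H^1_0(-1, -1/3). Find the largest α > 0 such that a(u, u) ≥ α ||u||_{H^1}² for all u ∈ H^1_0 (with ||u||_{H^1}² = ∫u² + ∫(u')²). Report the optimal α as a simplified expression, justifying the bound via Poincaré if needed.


α = (-22 + 9*π^2)/(4 + 9*π^2)

Coercivity of a(·,·) on H^1_0(-1, -1/3) means a(u, u) ≥ α ||u||_{H^1}² for every u ∈ H^1_0.
The interval has length L = 2/3, and Poincaré/coercivity depend only on L. Here a(u, u) = ∫(u')² + (-11/2)·∫u².
Here c = -11/2 < 0 with |c| < (π/L)² = 9*π^2/4, so coercivity still holds. The condition a(u,u) ≥ α||u||_{H^1}² reads (1−α)∫(u')² ≥ (α−c)∫u². Any admissible α is ≤ 1 (rapidly oscillating u have ∫u²/∫(u')² → 0), and α = 1 would force 0 ≥ (1−c)∫u², impossible since c < 1; so 1−α > 0. By the sharp Poincaré inequality on H^1_0 of an interval of length L, ∫(u')² ≥ (π/L)²∫u² with equality for the first sine mode sin(π(x−x₀)/L) (x₀ the left endpoint), so the inequality holds for all u iff (1−α)(π/L)² ≥ α − c, i.e. α ≤ ((π/L)² + c)/((π/L)² + 1) = (1 + c(L/π)²)/(1 + (L/π)²). (Direct route, valid since c ≤ 0: Poincaré gives c∫u² ≥ c(L/π)²∫(u')², so a(u,u) ≥ (1 + c(L/π)²)∫(u')², while ||u||_{H^1}² ≤ (1 + (L/π)²)∫(u')²; dividing yields the same α.) With (π/L)² = 9*π^2/4 and c = -11/2, the largest admissible constant is α = ((π/L)² + c)/((π/L)² + 1).
Simplifying, α = (-22 + 9*π^2)/(4 + 9*π^2).


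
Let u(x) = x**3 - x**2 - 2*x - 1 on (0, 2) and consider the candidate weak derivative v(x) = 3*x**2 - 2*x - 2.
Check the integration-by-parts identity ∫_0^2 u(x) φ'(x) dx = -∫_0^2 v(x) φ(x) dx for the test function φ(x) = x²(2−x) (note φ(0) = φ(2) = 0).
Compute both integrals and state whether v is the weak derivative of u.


LHS = -8/15, RHS = -8/15. Yes, v = u' weakly.

u(x) = x**3 - x**2 - 2*x - 1, classical derivative u'(x) = 3*x**2 - 2*x - 2.
φ(x) = x²(2−x), so φ'(x) = x*(4 - 3*x).
Note φ(0) = φ(2) = 0, so the boundary term u·φ vanishes.
LHS = ∫_0^2 u(x) φ'(x) dx = ∫_0^2 (-3*x^5 + 7*x^4 + 2*x^3 - 5*x^2 - 4*x) dx. Term by term:
  ∫_0^2 -3*x^5 dx = -32;  ∫_0^2 7*x^4 dx = 224/5;  ∫_0^2 2*x^3 dx = 8;
  ∫_0^2 -5*x^2 dx = -40/3;  ∫_0^2 -4*x dx = -8.
Sum: -32 + 224/5 + 8 − 40/3 − 8 = -8/15.
So LHS = -8/15.
∫_0^2 v(x) φ(x) dx = ∫_0^2 (-3*x^5 + 8*x^4 - 2*x^3 - 4*x^2) dx. Term by term:
  ∫_0^2 -3*x^5 dx = -32;  ∫_0^2 8*x^4 dx = 256/5;  ∫_0^2 -2*x^3 dx = -8;
  ∫_0^2 -4*x^2 dx = -32/3.
Sum: -32 + 256/5 − 8 − 32/3 = 8/15.
So RHS = -∫_0^2 v(x) φ(x) dx = -8/15.
LHS = RHS, so the identity holds for this test φ.
Moreover u is smooth here and v(x) = u'(x) = 3*x**2 - 2*x - 2 pointwise, so the identity holds for every test function. Hence v is the weak derivative of u.


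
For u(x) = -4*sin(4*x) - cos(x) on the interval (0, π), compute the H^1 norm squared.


||u||_{H^1(0,π)}^2 = 128/15 + 137*π

u'(x) = sin(x) - 16*cos(4*x).
Expand u² and (u')² and integrate term by term on (0, π), using: for integers n ≥ 1, ∫_0^π sin²(nx) dx = ∫_0^π cos²(nx) dx = π/2; for n ≠ n', ∫_0^π sin(nx)sin(n'x) dx = ∫_0^π cos(nx)cos(n'x) dx = 0; and by product-to-sum, ∫_0^π sin(nx)cos(n'x) dx = ½∫_0^π [sin((n+n')x) + sin((n−n')x)] dx, which is 0 when n+n' is even and 2n/(n²−n'²) when n+n' is odd (it need not vanish on (0, π)).
  u² squared terms: (-1)²·∫cos(x)² dx = 1·π/2 = π/2;  (-4)²·∫sin(4x)² dx = 16·π/2 = 8*π.
  u² cross terms: 2·(-1)·(-4)·∫cos(x)·sin(4x) dx = 8·(8/15) = 64/15.
  So ∫_0^π u² dx = π/2 + 8*π + 64/15 = 64/15 + 17*π/2.
  (u')² squared terms: (-16)²·∫cos(4x)² dx = 256·π/2 = 128*π;  (1)²·∫sin(x)² dx = 1·π/2 = π/2.
  (u')² cross terms: 2·(-16)·(1)·∫cos(4x)·sin(x) dx = -32·(-2/15) = 64/15.
  So ∫_0^π (u')² dx = 128*π + π/2 + 64/15 = 64/15 + 257*π/2.
||u||_{H^1}^2 = (64/15 + 17*π/2) + (64/15 + 257*π/2) = 128/15 + 137*π.


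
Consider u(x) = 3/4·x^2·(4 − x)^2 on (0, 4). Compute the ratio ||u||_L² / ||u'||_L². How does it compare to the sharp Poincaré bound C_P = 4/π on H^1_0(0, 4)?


||u||_L² / ||u'||_L² = 2*sqrt(3)/3 < C_P = 4/π.

u(x) = 3/4·x^2·(4 − x)^2, so u'(x) = 3*x*(x - 4)*(x - 2).
u(x) = 3/4·x^2·(4 − x)^2 vanishes at x = 0 and x = 4, so u ∈ H^1_0(0, 4). Differentiate via the product rule and integrate the resulting polynomials term by term.
  ∫_0^4 u² dx = ∫_0^4 (9*x^8/16 - 9*x^7 + 54*x^6 - 144*x^5 + 144*x^4) dx. Term by term:
    ∫_0^4 9*x^8/16 dx = 16384;  ∫_0^4 -9*x^7 dx = -73728;  ∫_0^4 54*x^6 dx = 884736/7;
    ∫_0^4 -144*x^5 dx = -98304;  ∫_0^4 144*x^4 dx = 147456/5.
  Sum: 16384 − 73728 + 884736/7 − 98304 + 147456/5 = 8192/35.
  ∫_0^4 (u')² dx = ∫_0^4 (9*x^6 - 108*x^5 + 468*x^4 - 864*x^3 + 576*x^2) dx. Term by term:
    ∫_0^4 9*x^6 dx = 147456/7;  ∫_0^4 -108*x^5 dx = -73728;  ∫_0^4 468*x^4 dx = 479232/5;
    ∫_0^4 -864*x^3 dx = -55296;  ∫_0^4 576*x^2 dx = 12288.
  Sum: 147456/7 − 73728 + 479232/5 − 55296 + 12288 = 6144/35.
∫_0^4 u² dx = 8192/35, so ||u||_L² = 64*sqrt(70)/35.
∫_0^4 (u')² dx = 6144/35, so ||u'||_L² = 32*sqrt(210)/35.
Ratio ||u||_L² / ||u'||_L² = 2*sqrt(3)/3.
Sharp Poincaré constant on H^1_0(0, 4) is C_P = L/π = 4/π, achieved by sin(π/4·x).
A polynomial bump cannot attain the sharp Poincaré constant (only the first sine eigenfunction does), so the ratio is strictly less than C_P, consistent with ||u||_L² ≤ C_P ||u'||_L².


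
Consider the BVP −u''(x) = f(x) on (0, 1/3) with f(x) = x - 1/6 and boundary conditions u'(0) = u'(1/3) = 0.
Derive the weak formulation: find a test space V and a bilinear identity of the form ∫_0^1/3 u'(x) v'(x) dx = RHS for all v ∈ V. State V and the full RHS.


V = H^1(0, 1/3) (no boundary constraint on v; u is determined up to an additive constant); weak form: ∫_0^1/3 u'v' dx = ∫_0^1/3 (x - 1/6) v dx for all v ∈ V.

Multiply both sides by a test function v and integrate from 0 to 1/3:
  ∫_0^1/3 −u''(x) v(x) dx = ∫_0^1/3 f(x) v(x) dx.
Integrate the LHS by parts once:
  ∫_0^1/3 −u'' v dx = −[u'(x) v(x)]_0^1/3 + ∫_0^1/3 u'(x) v'(x) dx.
Thus ∫_0^1/3 u'(x) v'(x) dx = ∫_0^1/3 f(x) v(x) dx + [u'(x) v(x)]_0^1/3.
Choose V so that boundary terms are either known or forced to vanish.
u has homogeneous Neumann: u'(0) = u'(1/3) = 0. So [u' v]_0^1/3 = 0·v(1/3) − 0·v(0) = 0 for any v; take V = H^1(0, 1/3).
Weak formulation: find u (satisfying any essential BC) such that ∫_0^1/3 u'(x) v'(x) dx = ∫_0^1/3 f v dx for all v ∈ V (homogeneous Neumann, so boundary terms vanish).
Substituting f(x) = x - 1/6, the right-hand side is ∫_0^1/3 (x - 1/6) v dx.
Compatibility check (pure Neumann): taking v ≡ 1 ∈ V gives 0 = ∫_0^1/3 f dx + (0) − (0), i.e. ∫_0^1/3 f dx must equal u'(0) − u'(1/3) = 0. Indeed ∫_0^1/3 (x - 1/6) dx = 0, so the data are compatible. The solution is then unique only up to an additive constant (fix it e.g. by requiring ∫_0^1/3 u dx = 0).
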